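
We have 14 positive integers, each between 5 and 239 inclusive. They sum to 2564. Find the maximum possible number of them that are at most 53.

Suppose k of them are at most 53. Those contribute at most 53 each and the rest at most 239 each.
So the total is at most 53k + 239(14 − k) = 3346 − 186k. This must still be ≥ 2564, so k ≤ 4.
k = 4 is achieved by 4 values at 53 and 10 at 239, total 2602; lower one of the 239's by 38 (still > 53) to reach 2564.

4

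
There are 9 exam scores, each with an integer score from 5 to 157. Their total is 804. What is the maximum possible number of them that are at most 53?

5

Suppose k of them are at most 53. Those contribute at most 53 each and the rest at most 157 each.
So the total is at most 53k + 157(9 − k) = 1413 − 104k. This must still be ≥ 804, so k ≤ 5.
k = 5 is achieved by 5 values at 53 and 4 at 157, total 893; lower one of the 157's by 89 (still > 53) to reach 804.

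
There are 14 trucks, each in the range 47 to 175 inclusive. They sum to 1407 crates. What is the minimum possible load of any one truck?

To make one truck as small as possible, make the other 13 as large as possible.
The other 13 can take up 13 × 175 = 2275 ≥ 1407 − 47, so one truck can sit at its floor of 47.
Achievable: one at 47 and the other 13 totalling 1360, which fits since 13 × 47 ≤ 1360 ≤ 13 × 175.

47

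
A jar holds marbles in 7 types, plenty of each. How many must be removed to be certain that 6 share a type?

36

You could draw 5 of every type without reaching 6 of any — 35 in all.
One more forces 6 of some type, so 35 + 1 = 36.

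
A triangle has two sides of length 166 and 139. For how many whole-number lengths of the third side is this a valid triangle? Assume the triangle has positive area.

The triangle inequality gives |166 − 139| < c < 166 + 139, i.e. 27 < c < 305.
So c can be any integer from 28 to 304: 277 values.

277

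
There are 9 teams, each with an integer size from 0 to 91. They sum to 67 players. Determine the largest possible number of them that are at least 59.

1

With k values at 59 or above and the rest at least 0, the sum is at least 0 + 59k.
Since the sum is 67, we need 59k ≤ 67, i.e. k ≤ 1.
k = 1 is achieved by 1 value at 59 and 8 at 0, total 59; add 8 to one value (staying below 59) to reach 67.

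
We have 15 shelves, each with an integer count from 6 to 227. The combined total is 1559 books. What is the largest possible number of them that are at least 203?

7

If k of the values are ≥ 203, the total is ≥ 203k + 6(15 − k).
Setting 203k + 6(15 − k) ≤ 1559 gives 197k ≤ 1469, so k ≤ 7.
k = 7 is achieved by 7 values at 203 and 8 at 6, total 1469; add 90 to one value (staying below 203) to reach 1559.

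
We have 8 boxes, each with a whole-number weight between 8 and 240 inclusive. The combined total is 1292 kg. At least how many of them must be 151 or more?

2

Suppose at most 8 − j of them reach 151; then j values are ≤ 150 and the rest ≤ 240.
The total is then ≤ 150·j + 240·(8 − j) = 1920 − 90j. For this to be ≥ 1292 we need j ≤ 6, so at least 8 − 6 = 2 must reach 151.
Exactly 2 works: 2 values at 240 and 6 at 150 total 1380; lower one of the high values by 88 (still ≥ 151) to hit 1292.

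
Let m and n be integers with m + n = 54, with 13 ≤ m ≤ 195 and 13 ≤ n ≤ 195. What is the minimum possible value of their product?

533

For a fixed sum, mn is smallest when m and n are as far apart as possible.
The extreme feasible split is m = 13, n = 41, giving mn = 533.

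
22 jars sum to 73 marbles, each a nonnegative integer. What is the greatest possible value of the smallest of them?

The 22 values sum to 73, so their minimum is at most ⌊73/22⌋ = 3.
Equality holds with 15 values of 3 and 7 values of 4.

3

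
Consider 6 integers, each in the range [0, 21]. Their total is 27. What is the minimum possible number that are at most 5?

Each value above 5 is at least 6, contributing at least 6 − 0 = 6 above the floor 0.
The sum exceeds the floor total 0 by 27, so at most ⌊27/6⌋ = 4 exceed 5, and at least 2 are ≤ 5.
Exactly 2 works: 2 values at 0 and 4 at 6 total 24; raise one of the low values by 3 (still ≤ 5) to hit 27.

2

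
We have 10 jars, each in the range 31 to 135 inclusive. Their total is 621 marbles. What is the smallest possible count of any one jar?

Minimizing one value means maximizing the remaining 9.
The other 9 can take up 9 × 135 = 1215 ≥ 621 − 31, so one jar can sit at its floor of 31.
Achievable: one at 31 and the other 9 totalling 590, which fits since 9 × 31 ≤ 590 ≤ 9 × 135.

31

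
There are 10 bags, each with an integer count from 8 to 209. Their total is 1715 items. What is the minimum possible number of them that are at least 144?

Suppose at most 10 − j of them reach 144; then j values are ≤ 143 and the rest ≤ 209.
The total is then ≤ 143·j + 209·(10 − j) = 2090 − 66j. For this to be ≥ 1715 we need j ≤ 5, so at least 10 − 5 = 5 must reach 144.
Exactly 5 works: 5 values at 209 and 5 at 143 total 1760; lower one of the high values by 45 (still ≥ 144) to hit 1715.

5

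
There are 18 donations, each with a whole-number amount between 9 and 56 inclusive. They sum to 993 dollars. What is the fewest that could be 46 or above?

If only k of them are at least 46, the other 18 − k are at most 45, so the total is at most k·56 + (18 − k)·45.
This must reach 993, so k·56 + (18 − k)·45 ≥ 993, giving k ≥ 17.
Exactly 17 works: 17 values at 56 and 1 at 45 total 997; lower one of the high values by 4 (still ≥ 46) to hit 993.

17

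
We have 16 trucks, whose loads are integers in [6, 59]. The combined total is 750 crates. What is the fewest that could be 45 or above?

Suppose at most 16 − j of them reach 45; then j values are ≤ 44 and the rest ≤ 59.
The total is then ≤ 44·j + 59·(16 − j) = 944 − 15j. For this to be ≥ 750 we need j ≤ 12, so at least 16 − 12 = 4 must reach 45.
Exactly 4 works: 4 values at 59 and 12 at 44 total 764; lower one of the high values by 14 (still ≥ 45) to hit 750.

4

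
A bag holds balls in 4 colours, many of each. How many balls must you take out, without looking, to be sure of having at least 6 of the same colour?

You could draw 5 of every colour without reaching 6 of any — 20 in all.
One more forces 6 of some colour, so 20 + 1 = 21.

21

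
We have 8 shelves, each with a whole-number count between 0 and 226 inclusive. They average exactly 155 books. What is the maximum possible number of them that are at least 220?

The total is 8 × 155 = 1240.
If k of the values are ≥ 220, the total is ≥ 220k + 0(8 − k).
Setting 220k + 0(8 − k) ≤ 1240 gives 220k ≤ 1240, so k ≤ 5.
k = 5 is achieved by 5 values at 220 and 3 at 0, total 1100; add 140 to one value (staying below 220) to reach 1240.

5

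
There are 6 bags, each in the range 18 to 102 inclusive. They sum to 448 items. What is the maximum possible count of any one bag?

Maximizing one value means minimizing the remaining 5.
The other 5 contribute at least 5 × 18 = 90, leaving at most 448 − 90 = 358.
But each bag is capped at 102, so the maximum is 102.
Achievable: one at 102 and the other 5 totalling 346, which fits since 5 × 18 ≤ 346 ≤ 5 × 102.

102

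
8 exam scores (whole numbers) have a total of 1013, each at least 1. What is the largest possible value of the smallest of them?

126

The average is 1013/8 < 127, so some value is ≤ 126.
Equality holds with 3 values of 126 and 5 values of 127.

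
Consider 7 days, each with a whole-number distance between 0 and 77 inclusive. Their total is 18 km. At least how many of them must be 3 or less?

3

If only k of them are at most 3, the other 7 − k are at least 4, so the total is at least (7 − k)·4 + k·0.
This is ≤ 18, so (7 − k)·4 + 0k ≤ 18, which gives k ≥ 3.
Exactly 3 works: 3 values at 0 and 4 at 4 total 16; raise one of the low values by 2 (still ≤ 3) to hit 18.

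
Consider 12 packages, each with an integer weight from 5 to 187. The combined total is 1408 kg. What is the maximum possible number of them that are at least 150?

Suppose k of them are at least 150. Those contribute at least 150 each and the other 12 − k at least 5 each.
So the total is at least 150k + 5(12 − k) = 60 + 145k. This must be ≤ 1408, giving k ≤ 9.
k = 9 is achieved by 9 values at 150 and 3 at 5, total 1365; add 43 to one value (staying below 150) to reach 1408.

9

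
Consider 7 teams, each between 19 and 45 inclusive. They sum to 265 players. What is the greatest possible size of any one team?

45

Maximizing one value means minimizing the remaining 6.
The other 6 contribute at least 6 × 19 = 114, leaving at most 265 − 114 = 151.
But each team is capped at 45, so the maximum is 45.
Achievable: one at 45 and the other 6 totalling 220, which fits since 6 × 19 ≤ 220 ≤ 6 × 45.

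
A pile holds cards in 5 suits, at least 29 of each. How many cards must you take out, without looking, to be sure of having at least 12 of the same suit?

You could draw 11 of every suit without reaching 12 of any — 55 in all.
One more forces 12 of some suit, so 55 + 1 = 56.

56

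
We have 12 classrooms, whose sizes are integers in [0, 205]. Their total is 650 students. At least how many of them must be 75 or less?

Let j be the number exceeding 75. Then the total is ≥ 76·j + 0·(12 − j) = 0 + 76j.
So 76j ≤ 650 and j ≤ 8; hence at least 12 − 8 = 4 are ≤ 75.
Exactly 4 works: 4 values at 0 and 8 at 76 total 608; raise one of the low values by 42 (still ≤ 75) to hit 650.

4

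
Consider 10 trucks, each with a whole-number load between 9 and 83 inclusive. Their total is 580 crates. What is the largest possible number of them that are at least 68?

8

Suppose k of them are at least 68. Those contribute at least 68 each and the other 10 − k at least 9 each.
So the total is at least 68k + 9(10 − k) = 90 + 59k. This must be ≤ 580, giving k ≤ 8.
k = 8 is achieved by 8 values at 68 and 2 at 9, total 562; add 18 to one value (staying below 68) to reach 580.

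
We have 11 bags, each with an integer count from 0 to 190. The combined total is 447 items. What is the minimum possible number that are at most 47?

2

Let j be the number exceeding 47. Then the total is ≥ 48·j + 0·(11 − j) = 0 + 48j.
So 48j ≤ 447 and j ≤ 9; hence at least 11 − 9 = 2 are ≤ 47.
Exactly 2 works: 2 values at 0 and 9 at 48 total 432; raise one of the low values by 15 (still ≤ 47) to hit 447.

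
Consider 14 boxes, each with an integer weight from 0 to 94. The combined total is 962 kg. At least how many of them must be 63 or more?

Suppose at most 14 − j of them reach 63; then j values are ≤ 62 and the rest ≤ 94.
The total is then ≤ 62·j + 94·(14 − j) = 1316 − 32j. For this to be ≥ 962 we need j ≤ 11, so at least 14 − 11 = 3 must reach 63.
Exactly 3 works: 3 values at 94 and 11 at 62 total 964; lower one of the high values by 2 (still ≥ 63) to hit 962.

3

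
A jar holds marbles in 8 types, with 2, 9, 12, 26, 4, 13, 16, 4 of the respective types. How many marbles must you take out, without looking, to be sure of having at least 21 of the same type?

81

In the worst case you take as many as possible of each type without reaching 21: 2 + 9 + 12 + 20 + 4 + 13 + 16 + 4 = 80.
The next one must give 21 of some type, so 80 + 1 = 81.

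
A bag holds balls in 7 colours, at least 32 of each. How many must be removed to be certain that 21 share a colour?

In the worst case you draw 20 of each of the 7 colours: 7 × 20 = 140.
One more forces 21 of some colour, so 140 + 1 = 141.

141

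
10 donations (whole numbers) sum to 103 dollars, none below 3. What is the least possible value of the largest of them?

11

The 10 values sum to 103, so their maximum is at least ⌈103/10⌉ = 11.
Equality holds with 3 values of 11 and 7 values of 10.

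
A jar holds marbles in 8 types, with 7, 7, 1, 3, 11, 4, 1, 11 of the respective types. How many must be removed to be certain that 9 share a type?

In the worst case you take as many as possible of each type without reaching 9: 7 + 7 + 1 + 3 + 8 + 4 + 1 + 8 = 39.
The next one must give 9 of some type, so 39 + 1 = 40.

40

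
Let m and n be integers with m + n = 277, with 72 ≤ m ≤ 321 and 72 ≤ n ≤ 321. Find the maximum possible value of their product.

19182

With m + n fixed, mn peaks when the two are closest together.
Taking m = 138 and n = 139 (both in [72, 321]) gives mn = 19182.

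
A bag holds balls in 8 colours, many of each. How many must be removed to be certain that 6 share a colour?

41

In the worst case you draw 5 of each of the 8 colours: 8 × 5 = 40.
One more forces 6 of some colour, so 40 + 1 = 41.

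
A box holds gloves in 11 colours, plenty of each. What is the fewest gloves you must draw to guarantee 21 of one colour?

In the worst case you draw 20 of each of the 11 colours: 11 × 20 = 220.
One more forces 21 of some colour, so 220 + 1 = 221.

221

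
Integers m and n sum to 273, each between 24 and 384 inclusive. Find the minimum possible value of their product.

5976

For a fixed sum, mn is smallest when m and n are as far apart as possible.
At the endpoint m = 24, n = 273 − 24 = 249, so mn = 24 × 249 = 5976.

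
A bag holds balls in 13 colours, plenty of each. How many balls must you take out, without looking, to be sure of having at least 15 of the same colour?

183

In the worst case you draw 14 of each of the 13 colours: 13 × 14 = 182.
One more forces 15 of some colour, so 182 + 1 = 183.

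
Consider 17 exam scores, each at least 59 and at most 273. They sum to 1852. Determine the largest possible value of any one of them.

Maximizing one value means minimizing the remaining 16.
The other 16 contribute at least 16 × 59 = 944, leaving at most 1852 − 944 = 908.
But each score is capped at 273, so the maximum is 273.
Achievable: one at 273 and the other 16 totalling 1579, which fits since 16 × 59 ≤ 1579 ≤ 16 × 273.

273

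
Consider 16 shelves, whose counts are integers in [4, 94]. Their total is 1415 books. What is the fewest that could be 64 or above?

14

Each value short of 64 is at most 63, costing at least 94 − 63 = 31 against the maximum total of 1504.
We can afford to lose at most 1504 − 1415 = 89, so at most ⌊89/31⌋ = 2 fall short, and at least 14 are ≥ 64.
Exactly 14 works: 14 values at 94 and 2 at 63 total 1442; lower one of the high values by 27 (still ≥ 64) to hit 1415.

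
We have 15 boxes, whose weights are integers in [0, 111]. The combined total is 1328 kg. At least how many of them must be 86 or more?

3

Each value short of 86 is at most 85, costing at least 111 − 85 = 26 against the maximum total of 1665.
We can afford to lose at most 1665 − 1328 = 337, so at most ⌊337/26⌋ = 12 fall short, and at least 3 are ≥ 86.
Exactly 3 works: 3 values at 111 and 12 at 85 total 1353; lower one of the high values by 25 (still ≥ 86) to hit 1328.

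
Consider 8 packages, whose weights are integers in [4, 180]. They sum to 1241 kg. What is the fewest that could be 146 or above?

Each value short of 146 is at most 145, costing at least 180 − 145 = 35 against the maximum total of 1440.
We can afford to lose at most 1440 − 1241 = 199, so at most ⌊199/35⌋ = 5 fall short, and at least 3 are ≥ 146.
Exactly 3 works: 3 values at 180 and 5 at 145 total 1265; lower one of the high values by 24 (still ≥ 146) to hit 1241.

3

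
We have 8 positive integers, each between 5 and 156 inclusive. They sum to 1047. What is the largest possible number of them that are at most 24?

Each value at 24 or below falls at least 156 − 24 = 132 short of the ceiling 156.
The ceiling total is 8 × 156 = 1248, and we need 1047, so at most ⌊(1248 − 1047)/132⌋ = 1 can be that low.
k = 1 is achieved by 1 value at 24 and 7 at 156, total 1116; lower one of the 156's by 69 (still > 24) to reach 1047.

1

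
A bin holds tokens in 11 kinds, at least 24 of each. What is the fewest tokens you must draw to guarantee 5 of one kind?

45

You could draw 4 of every kind without reaching 5 of any — 44 in all.
One more forces 5 of some kind, so 44 + 1 = 45.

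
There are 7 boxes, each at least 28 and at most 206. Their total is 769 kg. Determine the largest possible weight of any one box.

Maximizing one value means minimizing the remaining 6.
The other 6 contribute at least 6 × 28 = 168, leaving at most 769 − 168 = 601.
But each box is capped at 206, so the maximum is 206.
Achievable: one at 206 and the other 6 totalling 563, which fits since 6 × 28 ≤ 563 ≤ 6 × 206.

206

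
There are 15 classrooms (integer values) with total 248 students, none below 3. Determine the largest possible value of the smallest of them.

16

The average is 248/15 < 17, so some value is ≤ 16.
Taking 7 copies of 16 and 8 copies of 17 gives exactly 248, so 16 is attained.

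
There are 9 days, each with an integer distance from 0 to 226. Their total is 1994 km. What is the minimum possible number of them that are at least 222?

Suppose at most 9 − j of them reach 222; then j values are ≤ 221 and the rest ≤ 226.
The total is then ≤ 221·j + 226·(9 − j) = 2034 − 5j. For this to be ≥ 1994 we need j ≤ 8, so at least 9 − 8 = 1 must reach 222.
Exactly 1 works: 1 value at 226 and 8 at 221 total 1994.

1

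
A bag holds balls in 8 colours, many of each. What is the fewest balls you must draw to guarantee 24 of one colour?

185

In the worst case you draw 23 of each of the 8 colours: 8 × 23 = 184.
One more forces 24 of some colour, so 184 + 1 = 185.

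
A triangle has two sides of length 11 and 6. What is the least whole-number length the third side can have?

The third side must exceed |11 − 6| = 5.
The smallest integer above 5 is 6.

6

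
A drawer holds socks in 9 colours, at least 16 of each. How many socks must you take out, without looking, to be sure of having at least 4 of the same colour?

In the worst case you draw 3 of each of the 9 colours: 9 × 3 = 27.
One more forces 4 of some colour, so 27 + 1 = 28.

28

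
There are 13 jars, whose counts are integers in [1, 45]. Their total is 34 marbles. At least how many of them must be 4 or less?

8

Each value above 4 is at least 5, contributing at least 5 − 1 = 4 above the floor 1.
The sum exceeds the floor total 13 by 21, so at most ⌊21/4⌋ = 5 exceed 4, and at least 8 are ≤ 4.
Exactly 8 works: 8 values at 1 and 5 at 5 total 33; raise one of the low values by 1 (still ≤ 4) to hit 34.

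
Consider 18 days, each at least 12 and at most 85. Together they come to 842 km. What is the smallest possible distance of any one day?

Minimizing one value means maximizing the remaining 17.
The other 17 can take up 17 × 85 = 1445 ≥ 842 − 12, so one day can sit at its floor of 12.
Achievable: one at 12 and the other 17 totalling 830, which fits since 17 × 12 ≤ 830 ≤ 17 × 85.

12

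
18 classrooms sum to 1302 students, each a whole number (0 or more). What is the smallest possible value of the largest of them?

73

The average is 1302/18 > 72, so not all 18 can be 72 or less; the largest is ≥ 73.
Achievable: 6 of them at 73 and 12 at 72 total 1302.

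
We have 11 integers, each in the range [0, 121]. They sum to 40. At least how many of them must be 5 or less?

If only k of them are at most 5, the other 11 − k are at least 6, so the total is at least (11 − k)·6 + k·0.
This is ≤ 40, so (11 − k)·6 + 0k ≤ 40, which gives k ≥ 5.
Exactly 5 works: 5 values at 0 and 6 at 6 total 36; raise one of the low values by 4 (still ≤ 5) to hit 40.

5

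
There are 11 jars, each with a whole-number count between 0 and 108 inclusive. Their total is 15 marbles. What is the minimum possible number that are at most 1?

4

Each value above 1 is at least 2, contributing at least 2 − 0 = 2 above the floor 0.
The sum exceeds the floor total 0 by 15, so at most ⌊15/2⌋ = 7 exceed 1, and at least 4 are ≤ 1.
Exactly 4 works: 4 values at 0 and 7 at 2 total 14; raise one of the low values by 1 (still ≤ 1) to hit 15.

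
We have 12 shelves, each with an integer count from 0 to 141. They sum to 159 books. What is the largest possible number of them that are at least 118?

1

Suppose k of them are at least 118. Those contribute at least 118 each and the other 12 − k at least 0 each.
So the total is at least 118k + 0(12 − k) = 0 + 118k. This must be ≤ 159, giving k ≤ 1.
k = 1 is achieved by 1 value at 118 and 11 at 0, total 118; add 41 to one value (staying below 118) to reach 159.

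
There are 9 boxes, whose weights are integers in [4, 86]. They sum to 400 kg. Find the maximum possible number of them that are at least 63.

6

Suppose k of them are at least 63. Those contribute at least 63 each and the other 9 − k at least 4 each.
So the total is at least 63k + 4(9 − k) = 36 + 59k. This must be ≤ 400, giving k ≤ 6.
k = 6 is achieved by 6 values at 63 and 3 at 4, total 390; add 10 to one value (staying below 63) to reach 400.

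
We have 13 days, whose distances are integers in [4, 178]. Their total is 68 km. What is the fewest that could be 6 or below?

8

Let j be the number exceeding 6. Then the total is ≥ 7·j + 4·(13 − j) = 52 + 3j.
So 3j ≤ 16 and j ≤ 5; hence at least 13 − 5 = 8 are ≤ 6.
Exactly 8 works: 8 values at 4 and 5 at 7 total 67; raise one of the low values by 1 (still ≤ 6) to hit 68.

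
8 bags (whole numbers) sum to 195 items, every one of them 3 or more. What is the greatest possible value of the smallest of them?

The 8 values sum to 195, so their minimum is at most ⌊195/8⌋ = 24.
Taking 5 copies of 24 and 3 copies of 25 gives exactly 195, so 24 is attained.

24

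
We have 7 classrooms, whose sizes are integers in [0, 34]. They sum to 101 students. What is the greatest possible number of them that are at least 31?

3

Suppose k of them are at least 31. Those contribute at least 31 each and the other 7 − k at least 0 each.
So the total is at least 31k + 0(7 − k) = 0 + 31k. This must be ≤ 101, giving k ≤ 3.
k = 3 is achieved by 3 values at 31 and 4 at 0, total 93; add 8 to one value (staying below 31) to reach 101.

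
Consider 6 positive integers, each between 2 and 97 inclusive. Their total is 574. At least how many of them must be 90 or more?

5

If only k of them are at least 90, the other 6 − k are at most 89, so the total is at most k·97 + (6 − k)·89.
This must reach 574, so k·97 + (6 − k)·89 ≥ 574, giving k ≥ 5.
Exactly 5 works: 5 values at 97 and 1 at 89 total 574.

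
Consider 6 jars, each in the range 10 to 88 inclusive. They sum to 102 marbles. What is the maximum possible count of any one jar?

Maximizing one value means minimizing the remaining 5.
The other 5 contribute at least 5 × 10 = 50, leaving at most 102 − 50 = 52.
Since 52 ≤ 88, this is achievable: one at 52 and 5 at 10.

52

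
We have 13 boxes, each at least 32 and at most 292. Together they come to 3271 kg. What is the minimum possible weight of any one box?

32

Minimizing one value means maximizing the remaining 12.
The other 12 can take up 12 × 292 = 3504 ≥ 3271 − 32, so one box can sit at its floor of 32.
Achievable: one at 32 and the other 12 totalling 3239, which fits since 12 × 32 ≤ 3239 ≤ 12 × 292.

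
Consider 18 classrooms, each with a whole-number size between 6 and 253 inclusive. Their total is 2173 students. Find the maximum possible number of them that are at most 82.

13

Each value at 82 or below falls at least 253 − 82 = 171 short of the ceiling 253.
The ceiling total is 18 × 253 = 4554, and we need 2173, so at most ⌊(4554 − 2173)/171⌋ = 13 can be that low.
k = 13 is achieved by 13 values at 82 and 5 at 253, total 2331; lower one of the 253's by 158 (still > 82) to reach 2173.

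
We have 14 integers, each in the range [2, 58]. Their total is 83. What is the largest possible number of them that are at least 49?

1

With k values at 49 or above and the rest at least 2, the sum is at least 28 + 47k.
Since the sum is 83, we need 47k ≤ 55, i.e. k ≤ 1.
k = 1 is achieved by 1 value at 49 and 13 at 2, total 75; add 8 to one value (staying below 49) to reach 83.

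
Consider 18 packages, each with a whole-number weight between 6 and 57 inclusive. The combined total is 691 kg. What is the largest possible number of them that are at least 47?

With k values at 47 or above and the rest at least 6, the sum is at least 108 + 41k.
Since the sum is 691, we need 41k ≤ 583, i.e. k ≤ 14.
k = 14 is achieved by 14 values at 47 and 4 at 6, total 682; add 9 to one value (staying below 47) to reach 691.

14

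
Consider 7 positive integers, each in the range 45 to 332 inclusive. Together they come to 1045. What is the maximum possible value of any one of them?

332

To make one integer as large as possible, make the other 6 as small as possible.
The other 6 contribute at least 6 × 45 = 270, leaving at most 1045 − 270 = 775.
But each integer is capped at 332, so the maximum is 332.
Achievable: one at 332 and the other 6 totalling 713, which fits since 6 × 45 ≤ 713 ≤ 6 × 332.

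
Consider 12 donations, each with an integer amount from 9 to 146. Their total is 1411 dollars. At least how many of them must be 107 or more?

Suppose at most 12 − j of them reach 107; then j values are ≤ 106 and the rest ≤ 146.
The total is then ≤ 106·j + 146·(12 − j) = 1752 − 40j. For this to be ≥ 1411 we need j ≤ 8, so at least 12 − 8 = 4 must reach 107.
Exactly 4 works: 4 values at 146 and 8 at 106 total 1432; lower one of the high values by 21 (still ≥ 107) to hit 1411.

4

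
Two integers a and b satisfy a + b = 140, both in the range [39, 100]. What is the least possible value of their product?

4000

Since a + b is fixed, pushing one of them to its bound minimizes the product.
At the endpoint a = 40, b = 140 − 40 = 100, so ab = 40 × 100 = 4000.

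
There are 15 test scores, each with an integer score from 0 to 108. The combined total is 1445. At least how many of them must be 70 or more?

11

If only k of them are at least 70, the other 15 − k are at most 69, so the total is at most k·108 + (15 − k)·69.
This must reach 1445, so k·108 + (15 − k)·69 ≥ 1445, giving k ≥ 11.
Exactly 11 works: 11 values at 108 and 4 at 69 total 1464; lower one of the high values by 19 (still ≥ 70) to hit 1445.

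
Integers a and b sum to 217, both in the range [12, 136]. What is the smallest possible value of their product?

ab = a(217 − a) is concave in a, so over [81, 136] it is minimized at an endpoint.
At the endpoint a = 81, b = 217 − 81 = 136, so ab = 81 × 136 = 11016.

11016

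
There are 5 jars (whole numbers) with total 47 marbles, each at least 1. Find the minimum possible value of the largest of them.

10

The 5 values sum to 47, so their maximum is at least ⌈47/5⌉ = 10.
Taking 3 copies of 9 and 2 copies of 10 gives exactly 47, so 10 is attained.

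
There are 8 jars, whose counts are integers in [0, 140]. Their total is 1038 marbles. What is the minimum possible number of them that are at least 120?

If only k of them are at least 120, the other 8 − k are at most 119, so the total is at most k·140 + (8 − k)·119.
This must reach 1038, so k·140 + (8 − k)·119 ≥ 1038, giving k ≥ 5.
Exactly 5 works: 5 values at 140 and 3 at 119 total 1057; lower one of the high values by 19 (still ≥ 120) to hit 1038.

5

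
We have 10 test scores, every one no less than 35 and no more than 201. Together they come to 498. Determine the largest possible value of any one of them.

183

Maximizing one value means minimizing the remaining 9.
The other 9 contribute at least 9 × 35 = 315, leaving at most 498 − 315 = 183.
Since 183 ≤ 201, this is achievable: one at 183 and 9 at 35.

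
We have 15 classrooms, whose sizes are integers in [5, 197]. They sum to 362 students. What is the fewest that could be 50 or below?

9

If only k of them are at most 50, the other 15 − k are at least 51, so the total is at least (15 − k)·51 + k·5.
This is ≤ 362, so (15 − k)·51 + 5k ≤ 362, which gives k ≥ 9.
Exactly 9 works: 9 values at 5 and 6 at 51 total 351; raise one of the low values by 11 (still ≤ 50) to hit 362.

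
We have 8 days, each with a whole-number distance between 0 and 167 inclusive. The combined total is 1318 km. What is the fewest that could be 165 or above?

2

Suppose at most 8 − j of them reach 165; then j values are ≤ 164 and the rest ≤ 167.
The total is then ≤ 164·j + 167·(8 − j) = 1336 − 3j. For this to be ≥ 1318 we need j ≤ 6, so at least 8 − 6 = 2 must reach 165.
Exactly 2 works: 2 values at 167 and 6 at 164 total 1318.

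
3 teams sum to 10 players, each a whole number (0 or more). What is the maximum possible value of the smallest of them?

3

The 3 values sum to 10, so their minimum is at most ⌊10/3⌋ = 3.
Equality holds with 2 values of 3 and 1 value of 4.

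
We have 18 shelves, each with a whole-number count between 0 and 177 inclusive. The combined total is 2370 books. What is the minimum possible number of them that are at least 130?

Each value short of 130 is at most 129, costing at least 177 − 129 = 48 against the maximum total of 3186.
We can afford to lose at most 3186 − 2370 = 816, so at most ⌊816/48⌋ = 17 fall short, and at least 1 are ≥ 130.
Exactly 1 works: 1 value at 177 and 17 at 129 total 2370.

1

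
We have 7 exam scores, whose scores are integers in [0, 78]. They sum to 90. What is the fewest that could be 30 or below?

Let j be the number exceeding 30. Then the total is ≥ 31·j + 0·(7 − j) = 0 + 31j.
So 31j ≤ 90 and j ≤ 2; hence at least 7 − 2 = 5 are ≤ 30.
Exactly 5 works: 5 values at 0 and 2 at 31 total 62; raise one of the low values by 28 (still ≤ 30) to hit 90.

5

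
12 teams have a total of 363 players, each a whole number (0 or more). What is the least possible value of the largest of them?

Some value must be at least ⌈363/12⌉ = 31, since 12 × 30 = 360 < 363.
Achievable: 3 of them at 31 and 9 at 30 total 363.

31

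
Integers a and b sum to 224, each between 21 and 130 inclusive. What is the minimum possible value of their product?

ab = a(224 − a) is concave in a, so over [94, 130] it is minimized at an endpoint.
The extreme feasible split is a = 94, b = 130, giving ab = 12220.

12220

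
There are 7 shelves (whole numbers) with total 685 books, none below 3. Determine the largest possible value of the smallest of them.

The 7 values sum to 685, so their minimum is at most ⌊685/7⌋ = 97.
Equality holds with 1 value of 97 and 6 values of 98.

97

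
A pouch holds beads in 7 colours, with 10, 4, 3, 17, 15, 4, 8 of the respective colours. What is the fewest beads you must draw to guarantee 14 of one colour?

In the worst case you take as many as possible of each colour without reaching 14: 10 + 4 + 3 + 13 + 13 + 4 + 8 = 55.
The next one must give 14 of some colour, so 55 + 1 = 56.

56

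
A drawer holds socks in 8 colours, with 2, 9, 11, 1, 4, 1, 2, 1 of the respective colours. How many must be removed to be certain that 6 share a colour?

22

In the worst case you take as many as possible of each colour without reaching 6: 2 + 5 + 5 + 1 + 4 + 1 + 2 + 1 = 21.
The next one must give 6 of some colour, so 21 + 1 = 22.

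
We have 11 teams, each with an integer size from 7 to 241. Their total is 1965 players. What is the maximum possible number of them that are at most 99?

4

Each value at 99 or below falls at least 241 − 99 = 142 short of the ceiling 241.
The ceiling total is 11 × 241 = 2651, and we need 1965, so at most ⌊(2651 − 1965)/142⌋ = 4 can be that low.
k = 4 is achieved by 4 values at 99 and 7 at 241, total 2083; lower one of the 241's by 118 (still > 99) to reach 1965.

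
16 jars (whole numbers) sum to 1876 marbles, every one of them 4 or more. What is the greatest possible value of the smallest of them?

The average is 1876/16 < 118, so some value is ≤ 117.
Equality holds with 12 values of 117 and 4 values of 118.

117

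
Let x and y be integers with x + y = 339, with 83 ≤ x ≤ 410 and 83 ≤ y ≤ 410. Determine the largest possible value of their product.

28730

xy = x(339 − x) is maximized when x is as near 339/2 as the bounds allow.
Taking x = 169 and y = 170 (both in [83, 410]) gives xy = 28730.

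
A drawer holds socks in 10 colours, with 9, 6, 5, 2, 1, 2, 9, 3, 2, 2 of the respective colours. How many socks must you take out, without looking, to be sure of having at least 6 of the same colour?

In the worst case you take as many as possible of each colour without reaching 6: 5 + 5 + 5 + 2 + 1 + 2 + 5 + 3 + 2 + 2 = 32.
The next one must give 6 of some colour, so 32 + 1 = 33.

33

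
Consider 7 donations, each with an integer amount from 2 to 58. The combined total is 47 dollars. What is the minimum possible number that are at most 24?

6

Each value above 24 is at least 25, contributing at least 25 − 2 = 23 above the floor 2.
The sum exceeds the floor total 14 by 33, so at most ⌊33/23⌋ = 1 exceed 24, and at least 6 are ≤ 24.
Exactly 6 works: 6 values at 2 and 1 at 25 total 37; raise one of the low values by 10 (still ≤ 24) to hit 47.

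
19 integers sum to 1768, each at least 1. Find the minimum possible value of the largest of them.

94

If every one of the 19 were at most 93, the total would be at most 19 × 93 = 1767 < 1768.
Equality holds with 1 value of 94 and 18 values of 93.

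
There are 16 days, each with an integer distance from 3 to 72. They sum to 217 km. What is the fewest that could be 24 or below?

Each value above 24 is at least 25, contributing at least 25 − 3 = 22 above the floor 3.
The sum exceeds the floor total 48 by 169, so at most ⌊169/22⌋ = 7 exceed 24, and at least 9 are ≤ 24.
Exactly 9 works: 9 values at 3 and 7 at 25 total 202; raise one of the low values by 15 (still ≤ 24) to hit 217.

9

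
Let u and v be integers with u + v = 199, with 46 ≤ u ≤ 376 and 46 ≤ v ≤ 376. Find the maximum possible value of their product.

9900

uv = u(199 − u) is maximized when u is as near 199/2 as the bounds allow.
Taking u = 99 and v = 100 (both in [46, 376]) gives uv = 9900.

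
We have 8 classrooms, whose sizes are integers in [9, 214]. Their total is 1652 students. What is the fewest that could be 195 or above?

5

Suppose at most 8 − j of them reach 195; then j values are ≤ 194 and the rest ≤ 214.
The total is then ≤ 194·j + 214·(8 − j) = 1712 − 20j. For this to be ≥ 1652 we need j ≤ 3, so at least 8 − 3 = 5 must reach 195.
Exactly 5 works: 5 values at 214 and 3 at 194 total 1652.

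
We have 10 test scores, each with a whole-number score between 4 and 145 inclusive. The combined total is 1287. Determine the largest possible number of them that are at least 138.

Suppose k of them are at least 138. Those contribute at least 138 each and the other 10 − k at least 4 each.
So the total is at least 138k + 4(10 − k) = 40 + 134k. This must be ≤ 1287, giving k ≤ 9.
k = 9 is achieved by 9 values at 138 and 1 at 4, total 1246; add 41 to one value (staying below 138) to reach 1287.

9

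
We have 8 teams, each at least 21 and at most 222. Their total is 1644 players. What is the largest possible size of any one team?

222

Maximizing one value means minimizing the remaining 7.
The other 7 contribute at least 7 × 21 = 147, leaving at most 1644 − 147 = 1497.
But each team is capped at 222, so the maximum is 222.
Achievable: one at 222 and the other 7 totalling 1422, which fits since 7 × 21 ≤ 1422 ≤ 7 × 222.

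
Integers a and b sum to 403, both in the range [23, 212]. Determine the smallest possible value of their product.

For a fixed sum, ab is smallest when a and b are as far apart as possible.
The extreme feasible split is a = 191, b = 212, giving ab = 40492.

40492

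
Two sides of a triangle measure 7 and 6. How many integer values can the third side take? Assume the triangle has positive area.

The triangle inequality gives |7 − 6| < c < 7 + 6, i.e. 1 < c < 13.
So c can be any integer from 2 to 12: 11 values.

11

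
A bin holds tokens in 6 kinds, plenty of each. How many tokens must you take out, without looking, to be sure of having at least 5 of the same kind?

You could draw 4 of every kind without reaching 5 of any — 24 in all.
One more forces 5 of some kind, so 24 + 1 = 25.

25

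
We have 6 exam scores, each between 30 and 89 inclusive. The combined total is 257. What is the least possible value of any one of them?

To make one score as small as possible, make the other 5 as large as possible.
The other 5 can take up 5 × 89 = 445 ≥ 257 − 30, so one score can sit at its floor of 30.
Achievable: one at 30 and the other 5 totalling 227, which fits since 5 × 30 ≤ 227 ≤ 5 × 89.

30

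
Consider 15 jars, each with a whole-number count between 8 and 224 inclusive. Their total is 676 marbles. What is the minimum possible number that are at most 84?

Let j be the number exceeding 84. Then the total is ≥ 85·j + 8·(15 − j) = 120 + 77j.
So 77j ≤ 556 and j ≤ 7; hence at least 15 − 7 = 8 are ≤ 84.
Exactly 8 works: 8 values at 8 and 7 at 85 total 659; raise one of the low values by 17 (still ≤ 84) to hit 676.

8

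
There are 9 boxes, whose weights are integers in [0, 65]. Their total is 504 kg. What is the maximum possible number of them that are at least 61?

8

Suppose k of them are at least 61. Those contribute at least 61 each and the other 9 − k at least 0 each.
So the total is at least 61k + 0(9 − k) = 0 + 61k. This must be ≤ 504, giving k ≤ 8.
k = 8 is achieved by 8 values at 61 and 1 at 0, total 488; add 16 to one value (staying below 61) to reach 504.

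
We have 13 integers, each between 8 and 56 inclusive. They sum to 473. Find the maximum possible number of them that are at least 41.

If k of the values are ≥ 41, the total is ≥ 41k + 8(13 − k).
Setting 41k + 8(13 − k) ≤ 473 gives 33k ≤ 369, so k ≤ 11.
k = 11 is achieved by 11 values at 41 and 2 at 8, total 467; add 6 to one value (staying below 41) to reach 473.

11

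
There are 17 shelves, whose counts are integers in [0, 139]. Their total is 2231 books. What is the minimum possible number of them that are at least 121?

11

If only k of them are at least 121, the other 17 − k are at most 120, so the total is at most k·139 + (17 − k)·120.
This must reach 2231, so k·139 + (17 − k)·120 ≥ 2231, giving k ≥ 11.
Exactly 11 works: 11 values at 139 and 6 at 120 total 2249; lower one of the high values by 18 (still ≥ 121) to hit 2231.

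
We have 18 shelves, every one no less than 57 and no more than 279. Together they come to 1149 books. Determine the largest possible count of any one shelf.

180

To make one shelf as large as possible, make the other 17 as small as possible.
The other 17 contribute at least 17 × 57 = 969, leaving at most 1149 − 969 = 180.
Since 180 ≤ 279, this is achievable: one at 180 and 17 at 57.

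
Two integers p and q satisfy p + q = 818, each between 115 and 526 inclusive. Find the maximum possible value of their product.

With p + q fixed, pq peaks when the two are closest together.
Taking p = 409 and q = 409 (both in [115, 526]) gives pq = 167281.

167281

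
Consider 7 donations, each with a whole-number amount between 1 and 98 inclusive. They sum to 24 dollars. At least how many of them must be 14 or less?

6

If only k of them are at most 14, the other 7 − k are at least 15, so the total is at least (7 − k)·15 + k·1.
This is ≤ 24, so (7 − k)·15 + 1k ≤ 24, which gives k ≥ 6.
Exactly 6 works: 6 values at 1 and 1 at 15 total 21; raise one of the low values by 3 (still ≤ 14) to hit 24.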